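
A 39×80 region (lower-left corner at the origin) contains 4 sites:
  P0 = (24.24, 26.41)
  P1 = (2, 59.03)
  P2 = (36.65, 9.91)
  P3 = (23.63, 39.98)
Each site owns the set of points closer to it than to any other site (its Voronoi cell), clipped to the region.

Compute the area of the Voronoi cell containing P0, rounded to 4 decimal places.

Area of P0's cell: 884.7109

1. box [0,39]×[0,80]: [(0, 0) (39, 0) (39, 80) (0, 80)]
2. ⊥bis P0·P1 via (13.12,42.72): [(0, 33.7749) (0, 0) (39, 0) (39, 60.3647)]  |A|=1835.7231
3. ⊥bis P0·P2 via (30.445,18.16): [(0, 33.7749) (0, 0) (6.3, 0) (39, 24.5944) (39, 60.3647)]  |A|=1433.6041
4. ⊥bis P0·P3 via (23.935,33.195): [(0, 32.1191) (0, 0) (6.3, 0) (39, 24.5944) (39, 33.8722)]  |A|=884.7109
5. canonical 5-gon: [(0, 32.1191) (0, 0) (6.3, 0) (39, 24.5944) (39, 33.8722)]
6. shoelace: 884.7109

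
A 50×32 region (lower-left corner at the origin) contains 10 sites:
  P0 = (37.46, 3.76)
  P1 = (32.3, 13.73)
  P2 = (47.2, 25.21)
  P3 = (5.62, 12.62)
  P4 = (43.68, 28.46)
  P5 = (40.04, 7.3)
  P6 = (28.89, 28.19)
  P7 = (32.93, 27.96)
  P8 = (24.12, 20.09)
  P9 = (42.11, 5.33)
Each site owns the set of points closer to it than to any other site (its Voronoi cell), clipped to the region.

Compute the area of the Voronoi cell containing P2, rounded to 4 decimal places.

Area of P2's cell: 105.9351

1. box [0,50]×[0,32]: [(0, 0) (50, 0) (50, 32) (0, 32)]
2. ⊥bis P2·P0 via (42.33,14.485): [(50, 11.0022) (50, 32) (3.7574, 32)]  |A|=485.4957
3. ⊥bis P2·P1 via (39.75,19.47): [(44.2692, 13.6044) (50, 11.0022) (50, 32) (30.096, 32)]  |A|=243.2392
4. ⊥bis P2·P3 via (26.41,18.915): [(44.2692, 13.6044) (50, 11.0022) (50, 32) (30.096, 32)]  |A|=243.2392
5. ⊥bis P2·P4 via (45.44,26.835): [(39.245, 20.1254) (44.2692, 13.6044) (50, 11.0022) (50, 31.7738)]  |A|=123.8469
6. ⊥bis P2·P5 via (43.62,16.255): [(39.245, 20.1254) (41.607, 17.0597) (50, 13.7044) (50, 31.7738)]  |A|=106.0702
7. ⊥bis P2·P6 via (38.045,26.7): [(39.245, 20.1254) (41.607, 17.0597) (50, 13.7044) (50, 31.7738)]  |A|=106.0702
8. ⊥bis P2·P7 via (40.065,26.585): [(39.245, 20.1254) (41.607, 17.0597) (50, 13.7044) (50, 31.7738)]  |A|=106.0702
9. ⊥bis P2·P8 via (35.66,22.65): [(39.245, 20.1254) (41.607, 17.0597) (50, 13.7044) (50, 31.7738)]  |A|=106.0702
10. ⊥bis P2·P9 via (44.655,15.27): [(39.245, 20.1254) (41.607, 17.0597) (48.629, 14.2525) (50, 13.9015) (50, 31.7738)]  |A|=105.9351
11. canonical 5-gon: [(39.245, 20.1254) (41.607, 17.0597) (48.629, 14.2525) (50, 13.9015) (50, 31.7738)]
12. shoelace: 105.9351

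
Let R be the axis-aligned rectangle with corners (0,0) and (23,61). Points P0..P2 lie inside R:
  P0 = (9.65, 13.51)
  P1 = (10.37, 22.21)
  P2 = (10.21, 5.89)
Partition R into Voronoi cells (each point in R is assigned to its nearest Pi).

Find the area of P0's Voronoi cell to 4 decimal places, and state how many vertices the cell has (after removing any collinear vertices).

1. box [0,23]×[0,61]: [(0, 0) (23, 0) (23, 61) (0, 61)]
2. ⊥bis P0·P1 via (10.01,17.86): [(0, 18.6884) (0, 0) (23, 0) (23, 16.785)]  |A|=407.9439
3. ⊥bis P0·P2 via (9.93,9.7): [(0, 18.6884) (0, 8.9702) (23, 10.6605) (23, 16.785)]  |A|=182.1901
4. canonical 4-gon: [(0, 18.6884) (0, 8.9702) (23, 10.6605) (23, 16.785)]
5. shoelace: 182.1901

Area of P0's cell: 182.1901 (4 vertices)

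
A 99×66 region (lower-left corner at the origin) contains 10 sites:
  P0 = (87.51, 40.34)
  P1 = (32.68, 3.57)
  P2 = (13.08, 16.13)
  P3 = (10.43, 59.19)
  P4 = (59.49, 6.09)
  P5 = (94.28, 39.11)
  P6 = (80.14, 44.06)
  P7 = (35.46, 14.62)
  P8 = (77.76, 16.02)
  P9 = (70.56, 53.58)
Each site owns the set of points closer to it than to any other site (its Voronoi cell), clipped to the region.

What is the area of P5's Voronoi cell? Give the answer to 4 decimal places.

Area of P5's cell: 320.2309

1. box [0,99]×[0,66]: [(0, 0) (99, 0) (99, 66) (0, 66)]
2. ⊥bis P5·P0 via (90.895,39.725): [(83.6776, 0) (99, 0) (99, 66) (95.6687, 66)]  |A|=615.5704
3. ⊥bis P5·P1 via (63.48,21.34): [(83.6776, 0) (99, 0) (99, 66) (95.6687, 66)]  |A|=615.5704
4. ⊥bis P5·P2 via (53.68,27.62): [(83.6776, 0) (99, 0) (99, 66) (95.6687, 66)]  |A|=615.5704
5. ⊥bis P5·P3 via (52.355,49.15): [(83.6776, 0) (99, 0) (99, 66) (95.6687, 66)]  |A|=615.5704
6. ⊥bis P5·P4 via (76.885,22.6): [(86.0326, 12.9621) (98.3352, 0) (99, 0) (99, 66) (95.6687, 66)]  |A|=520.5743
7. ⊥bis P5·P6 via (87.21,41.585): [(95.5735, 65.476) (86.0326, 12.9621) (98.3352, 0) (99, 0) (99, 66) (95.757, 66)]  |A|=520.5511
8. ⊥bis P5·P7 via (64.87,26.865): [(95.5735, 65.476) (86.0326, 12.9621) (98.3352, 0) (99, 0) (99, 66) (95.757, 66)]  |A|=520.5511
9. ⊥bis P5·P8 via (86.02,27.565): [(95.5735, 65.476) (88.3791, 25.8772) (99, 18.2783) (99, 66) (95.757, 66)]  |A|=320.2309
10. ⊥bis P5·P9 via (82.42,46.345): [(95.5735, 65.476) (88.3791, 25.8772) (99, 18.2783) (99, 66) (95.757, 66)]  |A|=320.2309
11. canonical 5-gon: [(95.5735, 65.476) (88.3791, 25.8772) (99, 18.2783) (99, 66) (95.757, 66)]
12. shoelace: 320.2309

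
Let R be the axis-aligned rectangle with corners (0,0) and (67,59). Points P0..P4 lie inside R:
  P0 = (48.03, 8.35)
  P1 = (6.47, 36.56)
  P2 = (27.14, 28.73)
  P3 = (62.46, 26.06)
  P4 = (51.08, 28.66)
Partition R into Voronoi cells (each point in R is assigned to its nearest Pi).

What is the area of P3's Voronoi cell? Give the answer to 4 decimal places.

Area of P3's cell: 381.0603

1. box [0,67]×[0,59]: [(0, 0) (67, 0) (67, 59) (0, 59)]
2. ⊥bis P3·P0 via (55.245,17.205): [(67, 7.6271) (67, 59) (3.9498, 59)]  |A|=1619.5354
3. ⊥bis P3·P1 via (34.465,31.31): [(34.9248, 33.7618) (67, 7.6271) (67, 59) (39.6578, 59)]  |A|=1168.9325
4. ⊥bis P3·P2 via (44.8,27.395): [(44.6804, 25.813) (67, 7.6271) (67, 59) (47.1892, 59)]  |A|=902.0425
5. ⊥bis P3·P4 via (56.77,27.36): [(54.5747, 17.7512) (67, 7.6271) (67, 59) (63.9988, 59)]  |A|=381.0603
6. canonical 4-gon: [(54.5747, 17.7512) (67, 7.6271) (67, 59) (63.9988, 59)]
7. shoelace: 381.0603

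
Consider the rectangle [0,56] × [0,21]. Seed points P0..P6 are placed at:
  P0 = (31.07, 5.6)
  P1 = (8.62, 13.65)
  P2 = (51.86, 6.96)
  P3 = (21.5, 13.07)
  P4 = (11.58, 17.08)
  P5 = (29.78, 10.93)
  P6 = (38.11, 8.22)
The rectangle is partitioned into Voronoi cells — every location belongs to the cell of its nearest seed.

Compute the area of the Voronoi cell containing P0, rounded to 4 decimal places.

1. box [0,56]×[0,21]: [(0, 0) (56, 0) (56, 21) (0, 21)]
2. ⊥bis P0·P1 via (19.845,9.625): [(16.3937, 0) (56, 0) (56, 21) (23.9238, 21)]  |A|=752.6662
3. ⊥bis P0·P2 via (41.465,6.28): [(16.3937, 0) (41.8758, 0) (40.5021, 21) (23.9238, 21)]  |A|=441.634
4. ⊥bis P0·P3 via (26.285,9.335): [(18.9984, 0) (41.8758, 0) (40.5021, 21) (35.3903, 21)]  |A|=293.8863
5. ⊥bis P0·P4 via (21.325,11.34): [(18.9984, 0) (41.8758, 0) (40.5021, 21) (35.3903, 21)]  |A|=293.8863
6. ⊥bis P0·P5 via (30.425,8.265): [(24.291, 6.7804) (18.9984, 0) (41.8758, 0) (41.1651, 10.8644)]  |A|=170.6738
7. ⊥bis P0·P6 via (34.59,6.91): [(33.7832, 9.0778) (24.291, 6.7804) (18.9984, 0) (37.1616, 0)]  |A|=108.5419
8. canonical 4-gon: [(33.7832, 9.0778) (24.291, 6.7804) (18.9984, 0) (37.1616, 0)]
9. shoelace: 108.5419

Area of P0's cell: 108.5419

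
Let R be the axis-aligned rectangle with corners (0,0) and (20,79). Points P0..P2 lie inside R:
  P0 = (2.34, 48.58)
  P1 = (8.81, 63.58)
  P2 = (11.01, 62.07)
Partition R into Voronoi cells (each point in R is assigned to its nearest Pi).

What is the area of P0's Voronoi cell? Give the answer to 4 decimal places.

1. box [0,20]×[0,79]: [(0, 0) (20, 0) (20, 79) (0, 79)]
2. ⊥bis P0·P1 via (5.575,56.08): [(0, 58.4847) (0, 0) (20, 0) (20, 49.858)]  |A|=1083.427
3. ⊥bis P0·P2 via (6.675,55.325): [(5.3478, 56.178) (0, 58.4847) (0, 0) (20, 0) (20, 46.761)]  |A|=1060.7382
4. canonical 5-gon: [(5.3478, 56.178) (0, 58.4847) (0, 0) (20, 0) (20, 46.761)]
5. shoelace: 1060.7382

Area of P0's cell: 1060.7382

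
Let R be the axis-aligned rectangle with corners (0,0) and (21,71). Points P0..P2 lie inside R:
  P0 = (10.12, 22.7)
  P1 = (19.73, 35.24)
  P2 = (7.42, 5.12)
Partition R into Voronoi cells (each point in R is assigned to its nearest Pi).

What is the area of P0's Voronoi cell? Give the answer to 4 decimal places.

1. box [0,21]×[0,71]: [(0, 0) (21, 0) (21, 71) (0, 71)]
2. ⊥bis P0·P1 via (14.925,28.97): [(0, 40.4077) (0, 0) (21, 0) (21, 24.3144)]  |A|=679.5829
3. ⊥bis P0·P2 via (8.77,13.91): [(0, 40.4077) (0, 15.2569) (21, 12.0317) (21, 24.3144)]  |A|=393.0526
4. canonical 4-gon: [(0, 40.4077) (0, 15.2569) (21, 12.0317) (21, 24.3144)]
5. shoelace: 393.0526

Area of P0's cell: 393.0526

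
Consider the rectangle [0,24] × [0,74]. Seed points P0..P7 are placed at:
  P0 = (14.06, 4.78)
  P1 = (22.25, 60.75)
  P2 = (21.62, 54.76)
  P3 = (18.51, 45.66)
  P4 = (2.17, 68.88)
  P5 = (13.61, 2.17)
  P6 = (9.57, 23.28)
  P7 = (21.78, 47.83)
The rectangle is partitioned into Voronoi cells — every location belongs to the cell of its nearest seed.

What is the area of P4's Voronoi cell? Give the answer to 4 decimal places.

Area of P4's cell: 244.7537

1. box [0,24]×[0,74]: [(0, 0) (24, 0) (24, 74) (0, 74)]
2. ⊥bis P4·P0 via (8.115,36.83): [(0, 35.3247) (24, 39.7765) (24, 74) (0, 74)]  |A|=874.7848
3. ⊥bis P4·P1 via (12.21,64.815): [(0, 35.3247) (0.2919, 35.3789) (15.9288, 74) (0, 74)]  |A|=313.239
4. ⊥bis P4·P2 via (11.895,61.82): [(0, 45.4349) (9.8655, 59.0244) (15.9288, 74) (0, 74)]  |A|=260.1764
5. ⊥bis P4·P3 via (10.34,57.27): [(0, 49.9937) (6.7661, 54.755) (9.8655, 59.0244) (15.9288, 74) (0, 74)]  |A|=244.7537
6. ⊥bis P4·P5 via (7.89,35.525): [(0, 49.9937) (6.7661, 54.755) (9.8655, 59.0244) (15.9288, 74) (0, 74)]  |A|=244.7537
7. ⊥bis P4·P6 via (5.87,46.08): [(0, 49.9937) (6.7661, 54.755) (9.8655, 59.0244) (15.9288, 74) (0, 74)]  |A|=244.7537
8. ⊥bis P4·P7 via (11.975,58.355): [(0, 49.9937) (6.7661, 54.755) (9.8655, 59.0244) (15.9288, 74) (0, 74)]  |A|=244.7537
9. canonical 5-gon: [(0, 49.9937) (6.7661, 54.755) (9.8655, 59.0244) (15.9288, 74) (0, 74)]
10. shoelace: 244.7537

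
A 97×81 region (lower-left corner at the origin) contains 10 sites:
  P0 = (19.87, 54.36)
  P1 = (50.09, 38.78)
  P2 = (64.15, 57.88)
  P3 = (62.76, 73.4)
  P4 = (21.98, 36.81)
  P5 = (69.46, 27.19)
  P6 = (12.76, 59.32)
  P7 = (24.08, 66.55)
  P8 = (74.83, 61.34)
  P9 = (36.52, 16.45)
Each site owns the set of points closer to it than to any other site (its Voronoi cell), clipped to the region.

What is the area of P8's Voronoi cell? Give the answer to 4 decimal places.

Area of P8's cell: 945.7297

1. box [0,97]×[0,81]: [(0, 0) (97, 0) (97, 81) (0, 81)]
2. ⊥bis P8·P0 via (47.35,57.85): [(54.697, 0) (97, 0) (97, 81) (44.4099, 81)]  |A|=3843.1685
3. ⊥bis P8·P1 via (62.46,50.06): [(46.0545, 68.0508) (97, 12.1824) (97, 81) (44.4099, 81)]  |A|=2093.4749
4. ⊥bis P8·P2 via (69.49,59.61): [(78.1627, 32.8399) (97, 12.1824) (97, 81) (62.5603, 81)]  |A|=1477.4789
5. ⊥bis P8·P3 via (68.795,67.37): [(67.4214, 65.9952) (78.1627, 32.8399) (97, 12.1824) (97, 81) (82.4137, 81)]  |A|=1328.5309
6. ⊥bis P8·P4 via (48.405,49.075): [(67.4214, 65.9952) (78.1627, 32.8399) (97, 12.1824) (97, 81) (82.4137, 81)]  |A|=1328.5309
7. ⊥bis P8·P5 via (72.145,44.265): [(67.4214, 65.9952) (74.5857, 43.8812) (97, 40.3566) (97, 81) (82.4137, 81)]  |A|=945.7297
8. ⊥bis P8·P6 via (43.795,60.33): [(67.4214, 65.9952) (74.5857, 43.8812) (97, 40.3566) (97, 81) (82.4137, 81)]  |A|=945.7297
9. ⊥bis P8·P7 via (49.455,63.945): [(67.4214, 65.9952) (74.5857, 43.8812) (97, 40.3566) (97, 81) (82.4137, 81)]  |A|=945.7297
10. ⊥bis P8·P9 via (55.675,38.895): [(67.4214, 65.9952) (74.5857, 43.8812) (97, 40.3566) (97, 81) (82.4137, 81)]  |A|=945.7297
11. canonical 5-gon: [(67.4214, 65.9952) (74.5857, 43.8812) (97, 40.3566) (97, 81) (82.4137, 81)]
12. shoelace: 945.7297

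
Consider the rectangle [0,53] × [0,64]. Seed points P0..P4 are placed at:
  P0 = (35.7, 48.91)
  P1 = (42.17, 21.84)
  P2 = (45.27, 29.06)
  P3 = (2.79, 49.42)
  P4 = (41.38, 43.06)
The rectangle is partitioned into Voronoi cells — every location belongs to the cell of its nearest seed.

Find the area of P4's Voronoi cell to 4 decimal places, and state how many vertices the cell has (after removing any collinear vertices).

1. box [0,53]×[0,64]: [(0, 0) (53, 0) (53, 64) (0, 64)]
2. ⊥bis P4·P0 via (38.54,45.985): [(0, 8.565) (0, 0) (53, 0) (53, 60.0248)]  |A|=1817.6287
3. ⊥bis P4·P1 via (41.775,32.45): [(23.9151, 31.7851) (53, 32.8679) (53, 60.0248)]  |A|=394.9279
4. ⊥bis P4·P2 via (43.325,36.06): [(23.9151, 31.7851) (28.5624, 31.9581) (53, 38.7483) (53, 60.0248)]  |A|=323.0768
5. ⊥bis P4·P3 via (22.085,46.24): [(23.9151, 31.7851) (28.5624, 31.9581) (53, 38.7483) (53, 60.0248)]  |A|=323.0768
6. canonical 4-gon: [(23.9151, 31.7851) (28.5624, 31.9581) (53, 38.7483) (53, 60.0248)]
7. shoelace: 323.0768

Area of P4's cell: 323.0768 (4 vertices)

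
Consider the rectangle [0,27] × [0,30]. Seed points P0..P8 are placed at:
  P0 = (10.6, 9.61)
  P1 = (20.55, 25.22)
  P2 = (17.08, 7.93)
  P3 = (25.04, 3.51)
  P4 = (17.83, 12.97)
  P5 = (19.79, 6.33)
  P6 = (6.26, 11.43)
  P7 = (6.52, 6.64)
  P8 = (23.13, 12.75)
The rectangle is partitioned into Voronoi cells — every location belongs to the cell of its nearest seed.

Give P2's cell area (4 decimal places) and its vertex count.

Area of P2's cell: 44.3466 (5 vertices)

1. box [0,27]×[0,30]: [(0, 0) (27, 0) (27, 30) (0, 30)]
2. ⊥bis P2·P0 via (13.84,8.77): [(11.5663, 0) (27, 0) (27, 30) (19.3441, 30)]  |A|=346.3444
3. ⊥bis P2·P1 via (18.815,16.575): [(16.0095, 17.138) (11.5663, 0) (27, 0) (27, 14.9323)]  |A|=214.3087
4. ⊥bis P2·P3 via (21.06,5.72): [(26.2581, 15.0812) (16.0095, 17.138) (11.5663, 0) (17.8838, 0)]  |A|=140.0277
5. ⊥bis P2·P4 via (17.455,10.45): [(23.2108, 9.5935) (14.3937, 10.9056) (11.5663, 0) (17.8838, 0)]  |A|=80.2365
6. ⊥bis P2·P5 via (18.435,7.13): [(20.1577, 10.0478) (14.3937, 10.9056) (11.5663, 0) (14.2254, 0)]  |A|=46.0017
7. ⊥bis P2·P6 via (11.67,9.68): [(20.1577, 10.0478) (14.3937, 10.9056) (11.5663, 0) (14.2254, 0)]  |A|=46.0017
8. ⊥bis P2·P7 via (11.8,7.285): [(20.1577, 10.0478) (14.3937, 10.9056) (12.3301, 2.9459) (12.6899, 0) (14.2254, 0)]  |A|=44.3466
9. ⊥bis P2·P8 via (20.105,10.34): [(20.1577, 10.0478) (14.3937, 10.9056) (12.3301, 2.9459) (12.6899, 0) (14.2254, 0)]  |A|=44.3466
10. canonical 5-gon: [(20.1577, 10.0478) (14.3937, 10.9056) (12.3301, 2.9459) (12.6899, 0) (14.2254, 0)]
11. shoelace: 44.3466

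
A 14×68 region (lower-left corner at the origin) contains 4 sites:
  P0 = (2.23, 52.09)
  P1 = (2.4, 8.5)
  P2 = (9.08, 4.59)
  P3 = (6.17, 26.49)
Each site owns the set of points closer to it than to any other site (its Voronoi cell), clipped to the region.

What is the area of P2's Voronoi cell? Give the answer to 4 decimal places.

1. box [0,14]×[0,68]: [(0, 0) (14, 0) (14, 68) (0, 68)]
2. ⊥bis P2·P0 via (5.655,28.34): [(0, 27.5245) (0, 0) (14, 0) (14, 29.5434)]  |A|=399.4755
3. ⊥bis P2·P1 via (5.74,6.545): [(1.909, 0) (14, 0) (14, 20.6567)]  |A|=124.88
4. ⊥bis P2·P3 via (7.625,15.54): [(11.2901, 16.027) (1.909, 0) (14, 0) (14, 16.3871)]  |A|=119.0948
5. canonical 4-gon: [(11.2901, 16.027) (1.909, 0) (14, 0) (14, 16.3871)]
6. shoelace: 119.0948

Area of P2's cell: 119.0948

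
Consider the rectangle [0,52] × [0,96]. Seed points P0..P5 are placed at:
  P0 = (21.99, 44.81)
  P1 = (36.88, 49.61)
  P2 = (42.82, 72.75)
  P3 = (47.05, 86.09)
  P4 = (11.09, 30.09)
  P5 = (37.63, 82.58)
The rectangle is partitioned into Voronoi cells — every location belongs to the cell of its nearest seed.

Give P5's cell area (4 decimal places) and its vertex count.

1. box [0,52]×[0,96]: [(0, 0) (52, 0) (52, 96) (0, 96)]
2. ⊥bis P5·P0 via (29.81,63.695): [(0, 76.0389) (52, 54.5064) (52, 96) (0, 96)]  |A|=1597.8214
3. ⊥bis P5·P1 via (37.255,66.095): [(0, 76.0389) (23.2444, 66.4137) (52, 65.7596) (52, 96) (0, 96)]  |A|=1436.0262
4. ⊥bis P5·P2 via (40.225,77.665): [(0, 76.0389) (20.8179, 67.4185) (52, 83.8819) (52, 96) (0, 96)]  |A|=1139.8266
5. ⊥bis P5·P3 via (42.34,84.335): [(0, 76.0389) (20.8179, 67.4185) (44.0691, 79.6946) (37.9935, 96) (0, 96)]  |A|=977.5818
6. ⊥bis P5·P4 via (24.36,56.335): [(0, 76.0389) (20.8179, 67.4185) (44.0691, 79.6946) (37.9935, 96) (0, 96)]  |A|=977.5818
7. canonical 5-gon: [(0, 76.0389) (20.8179, 67.4185) (44.0691, 79.6946) (37.9935, 96) (0, 96)]
8. shoelace: 977.5818

Area of P5's cell: 977.5818 (5 vertices)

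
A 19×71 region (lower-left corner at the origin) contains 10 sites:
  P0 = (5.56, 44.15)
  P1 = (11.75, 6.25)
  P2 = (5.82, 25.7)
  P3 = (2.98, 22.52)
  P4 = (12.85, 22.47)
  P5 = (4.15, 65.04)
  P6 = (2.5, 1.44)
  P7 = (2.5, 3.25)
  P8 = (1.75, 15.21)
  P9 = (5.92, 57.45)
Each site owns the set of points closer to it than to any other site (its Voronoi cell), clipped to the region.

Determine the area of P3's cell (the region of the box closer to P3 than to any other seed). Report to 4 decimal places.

Area of P3's cell: 46.7161

1. box [0,19]×[0,71]: [(0, 0) (19, 0) (19, 71) (0, 71)]
2. ⊥bis P3·P0 via (4.27,33.335): [(0, 33.8443) (0, 0) (19, 0) (19, 31.578)]  |A|=621.5123
3. ⊥bis P3·P1 via (7.365,14.385): [(0, 33.8443) (0, 10.4151) (19, 20.6566) (19, 31.578)]  |A|=326.3316
4. ⊥bis P3·P2 via (4.4,24.11): [(0, 28.0396) (0, 10.4151) (12.3067, 17.0487)]  |A|=108.4495
5. ⊥bis P3·P4 via (7.915,22.495): [(7.9073, 20.9777) (0, 28.0396) (0, 10.4151) (7.8753, 14.6601)]  |A|=94.4899
6. ⊥bis P3·P5 via (3.565,43.78): [(7.9073, 20.9777) (0, 28.0396) (0, 10.4151) (7.8753, 14.6601)]  |A|=94.4899
7. ⊥bis P3·P6 via (2.74,11.98): [(7.9073, 20.9777) (0, 28.0396) (0, 12.0424) (2.8967, 11.9764) (7.8753, 14.6601)]  |A|=92.133
8. ⊥bis P3·P7 via (2.74,12.885): [(7.9073, 20.9777) (0, 28.0396) (0, 12.9533) (4.5008, 12.8411) (7.8753, 14.6601)]  |A|=88.7779
9. ⊥bis P3·P8 via (2.365,18.865): [(7.8919, 17.935) (7.9073, 20.9777) (0, 28.0396) (0, 19.2629)]  |A|=46.7161
10. ⊥bis P3·P9 via (4.45,39.985): [(7.8919, 17.935) (7.9073, 20.9777) (0, 28.0396) (0, 19.2629)]  |A|=46.7161
11. canonical 4-gon: [(7.8919, 17.935) (7.9073, 20.9777) (0, 28.0396) (0, 19.2629)]
12. shoelace: 46.7161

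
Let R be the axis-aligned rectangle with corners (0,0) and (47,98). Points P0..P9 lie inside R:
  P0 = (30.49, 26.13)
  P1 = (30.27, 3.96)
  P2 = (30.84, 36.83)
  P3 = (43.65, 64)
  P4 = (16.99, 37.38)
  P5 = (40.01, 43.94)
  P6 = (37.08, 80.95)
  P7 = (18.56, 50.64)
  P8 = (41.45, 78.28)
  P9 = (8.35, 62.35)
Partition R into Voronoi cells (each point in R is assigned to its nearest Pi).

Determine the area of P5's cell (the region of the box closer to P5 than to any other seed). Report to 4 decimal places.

Area of P5's cell: 295.6577

1. box [0,47]×[0,98]: [(0, 0) (47, 0) (47, 98) (0, 98)]
2. ⊥bis P5·P0 via (35.25,35.035): [(0, 53.8772) (47, 28.7543) (47, 98) (0, 98)]  |A|=2664.1602
3. ⊥bis P5·P1 via (35.14,23.95): [(0, 53.8772) (47, 28.7543) (47, 98) (0, 98)]  |A|=2664.1602
4. ⊥bis P5·P2 via (35.425,40.385): [(0, 86.0738) (42.6331, 31.0885) (47, 28.7543) (47, 98) (0, 98)]  |A|=1977.8411
5. ⊥bis P5·P3 via (41.83,53.97): [(22.1186, 57.5468) (42.6331, 31.0885) (47, 28.7543) (47, 53.0319)]  |A|=335.8586
6. ⊥bis P5·P4 via (28.5,40.66): [(23.7734, 57.2465) (24.5997, 54.3468) (42.6331, 31.0885) (47, 28.7543) (47, 53.0319)]  |A|=333.5834
7. ⊥bis P5·P6 via (38.545,62.445): [(23.7734, 57.2465) (24.5997, 54.3468) (42.6331, 31.0885) (47, 28.7543) (47, 53.0319)]  |A|=333.5834
8. ⊥bis P5·P7 via (29.285,47.29): [(31.9325, 55.766) (29.5108, 48.0128) (42.6331, 31.0885) (47, 28.7543) (47, 53.0319)]  |A|=295.6577
9. ⊥bis P5·P8 via (40.73,61.11): [(31.9325, 55.766) (29.5108, 48.0128) (42.6331, 31.0885) (47, 28.7543) (47, 53.0319)]  |A|=295.6577
10. ⊥bis P5·P9 via (24.18,53.145): [(31.9325, 55.766) (29.5108, 48.0128) (42.6331, 31.0885) (47, 28.7543) (47, 53.0319)]  |A|=295.6577
11. canonical 5-gon: [(31.9325, 55.766) (29.5108, 48.0128) (42.6331, 31.0885) (47, 28.7543) (47, 53.0319)]
12. shoelace: 295.6577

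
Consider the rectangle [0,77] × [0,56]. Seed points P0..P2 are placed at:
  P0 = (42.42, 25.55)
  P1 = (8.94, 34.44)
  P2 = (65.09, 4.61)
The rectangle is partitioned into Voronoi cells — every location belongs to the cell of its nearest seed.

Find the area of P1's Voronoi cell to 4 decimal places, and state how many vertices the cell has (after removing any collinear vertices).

1. box [0,77]×[0,56]: [(0, 0) (77, 0) (77, 56) (0, 56)]
2. ⊥bis P1·P0 via (25.68,29.995): [(0, 0) (17.7154, 0) (32.5852, 56) (0, 56)]  |A|=1408.4148
3. ⊥bis P1·P2 via (37.015,19.525): [(0, 0) (17.7154, 0) (32.5852, 56) (0, 56)]  |A|=1408.4148
4. canonical 4-gon: [(0, 0) (17.7154, 0) (32.5852, 56) (0, 56)]
5. shoelace: 1408.4148

Area of P1's cell: 1408.4148 (4 vertices)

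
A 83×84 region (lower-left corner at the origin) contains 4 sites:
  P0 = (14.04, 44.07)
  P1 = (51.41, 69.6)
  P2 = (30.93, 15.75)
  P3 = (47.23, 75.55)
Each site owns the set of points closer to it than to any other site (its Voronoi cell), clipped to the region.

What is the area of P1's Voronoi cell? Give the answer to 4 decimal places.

1. box [0,83]×[0,84]: [(0, 0) (83, 0) (83, 84) (0, 84)]
2. ⊥bis P1·P0 via (32.725,56.835): [(71.5529, 0) (83, 0) (83, 84) (14.1667, 84)]  |A|=3371.7766
3. ⊥bis P1·P2 via (41.17,42.675): [(42.83, 42.0437) (83, 26.7664) (83, 84) (14.1667, 84)]  |A|=2593.5332
4. ⊥bis P1·P3 via (49.32,72.575): [(30.8408, 59.593) (42.83, 42.0437) (83, 26.7664) (83, 84) (65.5829, 84)]  |A|=1966.0763
5. canonical 5-gon: [(30.8408, 59.593) (42.83, 42.0437) (83, 26.7664) (83, 84) (65.5829, 84)]
6. shoelace: 1966.0763

Area of P1's cell: 1966.0763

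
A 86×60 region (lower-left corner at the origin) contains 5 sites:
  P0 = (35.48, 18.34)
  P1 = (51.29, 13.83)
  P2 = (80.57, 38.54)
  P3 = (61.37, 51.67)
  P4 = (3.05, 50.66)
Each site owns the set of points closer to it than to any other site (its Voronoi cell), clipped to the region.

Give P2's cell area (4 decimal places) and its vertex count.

1. box [0,86]×[0,60]: [(0, 0) (86, 0) (86, 60) (0, 60)]
2. ⊥bis P2·P0 via (58.025,28.44): [(70.7659, 0) (86, 0) (86, 60) (43.8863, 60)]  |A|=1720.4321
3. ⊥bis P2·P1 via (65.93,26.185): [(51.2338, 43.5992) (86, 2.4031) (86, 60) (43.8863, 60)]  |A|=1346.5609
4. ⊥bis P2·P3 via (70.97,45.105): [(61.567, 31.355) (86, 2.4031) (86, 60) (81.156, 60)]  |A|=773.011
5. ⊥bis P2·P4 via (41.81,44.6): [(61.567, 31.355) (86, 2.4031) (86, 60) (81.156, 60)]  |A|=773.011
6. canonical 4-gon: [(61.567, 31.355) (86, 2.4031) (86, 60) (81.156, 60)]
7. shoelace: 773.011

Area of P2's cell: 773.0110 (4 vertices)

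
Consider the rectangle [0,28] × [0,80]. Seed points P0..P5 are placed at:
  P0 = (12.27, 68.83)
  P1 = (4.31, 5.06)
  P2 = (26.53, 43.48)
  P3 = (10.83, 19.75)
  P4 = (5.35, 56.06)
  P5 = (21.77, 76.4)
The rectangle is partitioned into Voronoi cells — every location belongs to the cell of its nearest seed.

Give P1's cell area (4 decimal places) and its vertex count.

Area of P1's cell: 267.4312 (4 vertices)

1. box [0,28]×[0,80]: [(0, 0) (28, 0) (28, 80) (0, 80)]
2. ⊥bis P1·P0 via (8.29,36.945): [(0, 37.9798) (0, 0) (28, 0) (28, 34.4847)]  |A|=1014.5032
3. ⊥bis P1·P2 via (15.42,24.27): [(0, 33.1881) (0, 0) (28, 0) (28, 16.9944)]  |A|=702.555
4. ⊥bis P1·P3 via (7.57,12.405): [(0, 15.7649) (0, 0) (28, 0) (28, 3.3374)]  |A|=267.4312
5. ⊥bis P1·P4 via (4.83,30.56): [(0, 15.7649) (0, 0) (28, 0) (28, 3.3374)]  |A|=267.4312
6. ⊥bis P1·P5 via (13.04,40.73): [(0, 15.7649) (0, 0) (28, 0) (28, 3.3374)]  |A|=267.4312
7. canonical 4-gon: [(0, 15.7649) (0, 0) (28, 0) (28, 3.3374)]
8. shoelace: 267.4312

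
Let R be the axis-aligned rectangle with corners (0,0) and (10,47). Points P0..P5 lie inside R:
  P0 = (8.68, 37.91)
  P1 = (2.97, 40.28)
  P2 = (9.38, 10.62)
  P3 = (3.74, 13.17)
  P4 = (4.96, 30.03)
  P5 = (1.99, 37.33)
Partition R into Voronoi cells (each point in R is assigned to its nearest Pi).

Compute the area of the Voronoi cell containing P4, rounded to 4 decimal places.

1. box [0,10]×[0,47]: [(0, 0) (10, 0) (10, 47) (0, 47)]
2. ⊥bis P4·P0 via (6.82,33.97): [(0, 37.1896) (0, 0) (10, 0) (10, 32.4688)]  |A|=348.2919
3. ⊥bis P4·P1 via (3.965,35.155): [(4.2093, 35.2024) (0, 34.3852) (0, 0) (10, 0) (10, 32.4688)]  |A|=342.3896
4. ⊥bis P4·P2 via (7.17,20.325): [(4.2093, 35.2024) (0, 34.3852) (0, 18.6923) (10, 20.9694) (10, 32.4688)]  |A|=144.081
5. ⊥bis P4·P3 via (4.35,21.6): [(4.2093, 35.2024) (0, 34.3852) (0, 21.9148) (10, 21.1912) (10, 32.4688)]  |A|=126.8599
6. ⊥bis P4·P5 via (3.475,33.68): [(5.6016, 34.5452) (0, 32.2662) (0, 21.9148) (10, 21.1912) (10, 32.4688)]  |A|=118.9728
7. canonical 5-gon: [(5.6016, 34.5452) (0, 32.2662) (0, 21.9148) (10, 21.1912) (10, 32.4688)]
8. shoelace: 118.9728

Area of P4's cell: 118.9728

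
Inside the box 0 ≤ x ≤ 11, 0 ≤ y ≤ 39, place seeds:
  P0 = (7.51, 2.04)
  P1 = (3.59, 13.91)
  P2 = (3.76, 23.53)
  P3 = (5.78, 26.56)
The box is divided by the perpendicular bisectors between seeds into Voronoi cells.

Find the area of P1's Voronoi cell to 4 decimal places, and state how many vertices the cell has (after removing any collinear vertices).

1. box [0,11]×[0,39]: [(0, 0) (11, 0) (11, 39) (0, 39)]
2. ⊥bis P1·P0 via (5.55,7.975): [(0, 6.1421) (11, 9.7748) (11, 39) (0, 39)]  |A|=341.4566
3. ⊥bis P1·P2 via (3.675,18.72): [(0, 18.7849) (0, 6.1421) (11, 9.7748) (11, 18.5906)]  |A|=118.0219
4. ⊥bis P1·P3 via (4.685,20.235): [(0, 18.7849) (0, 6.1421) (11, 9.7748) (11, 18.5906)]  |A|=118.0219
5. canonical 4-gon: [(0, 18.7849) (0, 6.1421) (11, 9.7748) (11, 18.5906)]
6. shoelace: 118.0219

Area of P1's cell: 118.0219 (4 vertices)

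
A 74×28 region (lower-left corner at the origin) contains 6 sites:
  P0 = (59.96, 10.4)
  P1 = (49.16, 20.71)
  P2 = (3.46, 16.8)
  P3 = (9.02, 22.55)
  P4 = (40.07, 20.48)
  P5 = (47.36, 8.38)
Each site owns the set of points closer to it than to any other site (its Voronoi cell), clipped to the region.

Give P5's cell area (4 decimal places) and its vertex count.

1. box [0,74]×[0,28]: [(0, 0) (74, 0) (74, 28) (0, 28)]
2. ⊥bis P5·P0 via (53.66,9.39): [(0, 0) (55.1654, 0) (50.6765, 28) (0, 28)]  |A|=1481.7862
3. ⊥bis P5·P1 via (48.26,14.545): [(0, 21.5903) (0, 0) (55.1654, 0) (52.9432, 13.8613)]  |A|=953.8609
4. ⊥bis P5·P2 via (25.41,12.59): [(26.3971, 17.7367) (22.9952, 0) (55.1654, 0) (52.9432, 13.8613)]  |A|=464.9712
5. ⊥bis P5·P3 via (28.19,15.465): [(28.8948, 17.372) (23.5572, 2.93) (22.9952, 0) (55.1654, 0) (52.9432, 13.8613)]  |A|=445.9622
6. ⊥bis P5·P4 via (43.715,14.43): [(44.7551, 15.0567) (23.4174, 2.2011) (22.9952, 0) (55.1654, 0) (52.9432, 13.8613)]  |A|=318.3776
7. canonical 5-gon: [(44.7551, 15.0567) (23.4174, 2.2011) (22.9952, 0) (55.1654, 0) (52.9432, 13.8613)]
8. shoelace: 318.3776

Area of P5's cell: 318.3776 (5 vertices)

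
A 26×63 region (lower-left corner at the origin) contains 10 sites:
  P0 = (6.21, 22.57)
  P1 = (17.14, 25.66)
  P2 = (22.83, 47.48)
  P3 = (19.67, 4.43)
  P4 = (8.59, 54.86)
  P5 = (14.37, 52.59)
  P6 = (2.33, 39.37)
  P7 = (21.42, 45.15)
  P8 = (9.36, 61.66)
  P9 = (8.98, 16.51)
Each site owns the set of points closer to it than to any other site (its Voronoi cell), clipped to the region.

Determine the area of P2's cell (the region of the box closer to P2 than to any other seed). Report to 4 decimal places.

1. box [0,26]×[0,63]: [(0, 0) (26, 0) (26, 63) (0, 63)]
2. ⊥bis P2·P0 via (14.52,35.025): [(0, 44.7128) (26, 27.3655) (26, 63) (0, 63)]  |A|=700.9822
3. ⊥bis P2·P1 via (19.985,36.57): [(0, 44.7128) (7.2122, 39.9008) (26, 35.0015) (26, 63) (0, 63)]  |A|=629.251
4. ⊥bis P2·P3 via (21.25,25.955): [(0, 44.7128) (7.2122, 39.9008) (26, 35.0015) (26, 63) (0, 63)]  |A|=629.251
5. ⊥bis P2·P4 via (15.71,51.17): [(9.5532, 39.2903) (26, 35.0015) (26, 63) (21.841, 63)]  |A|=279.5469
6. ⊥bis P2·P5 via (18.6,50.035): [(11.7621, 38.7143) (26, 35.0015) (26, 62.2863)]  |A|=194.2395
7. ⊥bis P2·P6 via (12.58,43.425): [(13.3824, 41.3968) (14.7521, 37.9346) (26, 35.0015) (26, 62.2863)]  |A|=189.5974
8. ⊥bis P2·P7 via (22.125,46.315): [(17.8981, 48.8729) (26, 43.97) (26, 62.2863)]  |A|=74.1983
9. ⊥bis P2·P8 via (16.095,54.57): [(17.8981, 48.8729) (26, 43.97) (26, 62.2863)]  |A|=74.1983
10. ⊥bis P2·P9 via (15.905,31.995): [(17.8981, 48.8729) (26, 43.97) (26, 62.2863)]  |A|=74.1983
11. canonical 3-gon: [(17.8981, 48.8729) (26, 43.97) (26, 62.2863)]
12. shoelace: 74.1983

Area of P2's cell: 74.1983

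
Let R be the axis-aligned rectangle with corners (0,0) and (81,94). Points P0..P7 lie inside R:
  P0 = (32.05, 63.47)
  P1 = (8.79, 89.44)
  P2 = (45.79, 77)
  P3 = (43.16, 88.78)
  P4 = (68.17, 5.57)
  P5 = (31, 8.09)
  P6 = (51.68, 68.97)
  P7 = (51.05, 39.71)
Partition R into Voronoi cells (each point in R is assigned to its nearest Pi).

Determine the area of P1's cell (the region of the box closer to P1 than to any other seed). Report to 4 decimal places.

1. box [0,81]×[0,94]: [(0, 0) (81, 0) (81, 94) (0, 94)]
2. ⊥bis P1·P0 via (20.42,76.455): [(0, 58.1659) (40.0092, 94) (0, 94)]  |A|=716.8469
3. ⊥bis P1·P2 via (27.29,83.22): [(0, 58.1659) (26.9956, 82.3445) (30.9144, 94) (0, 94)]  |A|=663.8448
4. ⊥bis P1·P3 via (25.975,89.11): [(0, 58.1659) (25.8249, 81.2959) (26.0689, 94) (0, 94)]  |A|=628.298
5. ⊥bis P1·P4 via (38.48,47.505): [(0, 58.1659) (25.8249, 81.2959) (26.0689, 94) (0, 94)]  |A|=628.298
6. ⊥bis P1·P5 via (19.895,48.765): [(0, 58.1659) (25.8249, 81.2959) (26.0689, 94) (0, 94)]  |A|=628.298
7. ⊥bis P1·P6 via (30.235,79.205): [(0, 58.1659) (25.8249, 81.2959) (26.0689, 94) (0, 94)]  |A|=628.298
8. ⊥bis P1·P7 via (29.92,64.575): [(0, 58.1659) (25.8249, 81.2959) (26.0689, 94) (0, 94)]  |A|=628.298
9. canonical 4-gon: [(0, 58.1659) (25.8249, 81.2959) (26.0689, 94) (0, 94)]
10. shoelace: 628.298

Area of P1's cell: 628.2980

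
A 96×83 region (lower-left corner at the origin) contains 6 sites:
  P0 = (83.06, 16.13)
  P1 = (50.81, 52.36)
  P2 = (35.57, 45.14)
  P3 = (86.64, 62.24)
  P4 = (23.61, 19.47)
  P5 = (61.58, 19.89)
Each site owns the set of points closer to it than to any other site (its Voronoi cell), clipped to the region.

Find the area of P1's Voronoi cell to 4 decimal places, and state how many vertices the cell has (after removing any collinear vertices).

1. box [0,96]×[0,83]: [(0, 0) (96, 0) (96, 83) (0, 83)]
2. ⊥bis P1·P0 via (66.935,34.245): [(0, 0) (28.4638, 0) (96, 60.1171) (96, 83) (0, 83)]  |A|=5937.9596
3. ⊥bis P1·P2 via (43.19,48.75): [(55.0667, 23.6805) (96, 60.1171) (96, 83) (26.964, 83)]  |A|=2515.927
4. ⊥bis P1·P3 via (68.725,57.3): [(55.0667, 23.6805) (73.4767, 40.068) (61.6383, 83) (26.964, 83)]  |A|=1520.6199
5. ⊥bis P1·P4 via (37.21,35.915): [(55.0667, 23.6805) (73.4767, 40.068) (61.6383, 83) (26.964, 83)]  |A|=1520.6199
6. ⊥bis P1·P5 via (56.195,36.125): [(50.125, 34.1116) (73.0247, 41.7072) (61.6383, 83) (26.964, 83)]  |A|=1363.625
7. canonical 4-gon: [(50.125, 34.1116) (73.0247, 41.7072) (61.6383, 83) (26.964, 83)]
8. shoelace: 1363.625

Area of P1's cell: 1363.6250 (4 vertices)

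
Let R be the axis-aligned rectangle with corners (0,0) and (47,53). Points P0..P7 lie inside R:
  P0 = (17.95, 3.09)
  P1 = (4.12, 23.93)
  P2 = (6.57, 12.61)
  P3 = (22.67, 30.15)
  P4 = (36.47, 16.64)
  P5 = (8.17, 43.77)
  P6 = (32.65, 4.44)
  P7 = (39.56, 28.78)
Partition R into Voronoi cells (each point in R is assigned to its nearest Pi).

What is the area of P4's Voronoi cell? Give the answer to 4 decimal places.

1. box [0,47]×[0,53]: [(0, 0) (47, 0) (47, 53) (0, 53)]
2. ⊥bis P4·P0 via (27.21,9.865): [(0, 47.0553) (34.4276, 0) (47, 0) (47, 53) (0, 53)]  |A|=1680.9977
3. ⊥bis P4·P1 via (20.295,20.285): [(20.1281, 19.5444) (34.4276, 0) (47, 0) (47, 53) (27.6673, 53)]  |A|=1158.3587
4. ⊥bis P4·P2 via (21.52,14.625): [(20.5842, 21.5682) (21.0215, 18.3233) (34.4276, 0) (47, 0) (47, 53) (27.6673, 53)]  |A|=1157.1762
5. ⊥bis P4·P3 via (29.57,23.395): [(22.5542, 16.2286) (34.4276, 0) (47, 0) (47, 41.1991)]  |A|=605.5895
6. ⊥bis P4·P5 via (22.32,30.205): [(22.5542, 16.2286) (34.4276, 0) (47, 0) (47, 41.1991)]  |A|=605.5895
7. ⊥bis P4·P6 via (34.56,10.54): [(22.5542, 16.2286) (24.3852, 13.7259) (47, 6.6449) (47, 41.1991)]  |A|=444.1703
8. ⊥bis P4·P7 via (38.015,22.71): [(30.7177, 24.5674) (22.5542, 16.2286) (24.3852, 13.7259) (47, 6.6449) (47, 20.423)]  |A|=275.0294
9. canonical 5-gon: [(30.7177, 24.5674) (22.5542, 16.2286) (24.3852, 13.7259) (47, 6.6449) (47, 20.423)]
10. shoelace: 275.0294

Area of P4's cell: 275.0294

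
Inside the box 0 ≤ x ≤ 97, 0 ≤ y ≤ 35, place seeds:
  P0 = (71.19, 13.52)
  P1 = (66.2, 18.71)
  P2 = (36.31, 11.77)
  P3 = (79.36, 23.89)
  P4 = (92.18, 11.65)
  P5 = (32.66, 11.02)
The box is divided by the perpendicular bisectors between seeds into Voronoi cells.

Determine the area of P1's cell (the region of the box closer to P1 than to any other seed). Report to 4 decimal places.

1. box [0,97]×[0,35]: [(0, 0) (97, 0) (97, 35) (0, 35)]
2. ⊥bis P1·P0 via (68.695,16.115): [(0, 0) (51.9341, 0) (88.3369, 35) (0, 35)]  |A|=2454.7429
3. ⊥bis P1·P2 via (51.255,15.24): [(54.2717, 2.2475) (88.3369, 35) (46.667, 35)]  |A|=682.3969
4. ⊥bis P1·P3 via (72.78,21.3): [(54.2717, 2.2475) (73.1391, 20.3878) (67.3874, 35) (46.667, 35)]  |A|=529.338
5. ⊥bis P1·P4 via (79.19,15.18): [(54.2717, 2.2475) (73.1391, 20.3878) (67.3874, 35) (46.667, 35)]  |A|=529.338
6. ⊥bis P1·P5 via (49.43,14.865): [(54.2717, 2.2475) (73.1391, 20.3878) (67.3874, 35) (46.667, 35)]  |A|=529.338
7. canonical 4-gon: [(54.2717, 2.2475) (73.1391, 20.3878) (67.3874, 35) (46.667, 35)]
8. shoelace: 529.338

Area of P1's cell: 529.3380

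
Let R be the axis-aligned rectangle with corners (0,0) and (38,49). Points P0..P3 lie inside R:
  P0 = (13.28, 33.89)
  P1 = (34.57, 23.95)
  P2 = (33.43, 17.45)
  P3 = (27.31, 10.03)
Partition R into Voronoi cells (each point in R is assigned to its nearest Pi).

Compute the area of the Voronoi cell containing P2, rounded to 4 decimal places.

1. box [0,38]×[0,49]: [(0, 0) (38, 0) (38, 49) (0, 49)]
2. ⊥bis P2·P0 via (23.355,25.67): [(2.4113, 0) (38, 0) (38, 43.6199)]  |A|=776.1874
3. ⊥bis P2·P1 via (34,20.7): [(21.1402, 22.9554) (2.4113, 0) (38, 0) (38, 19.9985)]  |A|=577.061
4. ⊥bis P2·P3 via (30.37,13.74): [(21.1402, 22.9554) (20.3586, 21.9974) (38, 7.4468) (38, 19.9985)]  |A|=119.9462
5. canonical 4-gon: [(21.1402, 22.9554) (20.3586, 21.9974) (38, 7.4468) (38, 19.9985)]
6. shoelace: 119.9462

Area of P2's cell: 119.9462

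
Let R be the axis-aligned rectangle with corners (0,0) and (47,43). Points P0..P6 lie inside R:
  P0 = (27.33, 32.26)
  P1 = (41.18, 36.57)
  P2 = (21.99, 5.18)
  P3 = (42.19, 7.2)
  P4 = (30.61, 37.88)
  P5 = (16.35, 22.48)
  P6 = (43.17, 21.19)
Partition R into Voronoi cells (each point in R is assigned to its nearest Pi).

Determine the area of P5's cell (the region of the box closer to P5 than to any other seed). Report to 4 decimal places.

Area of P5's cell: 641.6720

1. box [0,47]×[0,43]: [(0, 0) (47, 0) (47, 43) (0, 43)]
2. ⊥bis P5·P0 via (21.84,27.37): [(0, 0) (46.2187, 0) (7.9182, 43) (0, 43)]  |A|=1163.9442
3. ⊥bis P5·P1 via (28.765,29.525): [(0, 0) (45.5192, 0) (44.2912, 2.164) (7.9182, 43) (0, 43)]  |A|=1163.1873
4. ⊥bis P5·P2 via (19.17,13.83): [(0, 7.5804) (30.5854, 17.5516) (7.9182, 43) (0, 43)]  |A|=642.4148
5. ⊥bis P5·P3 via (29.27,14.84): [(0, 7.5804) (30.5854, 17.5516) (7.9182, 43) (0, 43)]  |A|=642.4148
6. ⊥bis P5·P4 via (23.48,30.18): [(0, 7.5804) (30.5854, 17.5516) (7.9182, 43) (0, 43)]  |A|=642.4148
7. ⊥bis P5·P6 via (29.76,21.835): [(0, 7.5804) (29.5375, 17.2099) (29.6068, 18.6502) (7.9182, 43) (0, 43)]  |A|=641.672
8. canonical 5-gon: [(0, 7.5804) (29.5375, 17.2099) (29.6068, 18.6502) (7.9182, 43) (0, 43)]
9. shoelace: 641.672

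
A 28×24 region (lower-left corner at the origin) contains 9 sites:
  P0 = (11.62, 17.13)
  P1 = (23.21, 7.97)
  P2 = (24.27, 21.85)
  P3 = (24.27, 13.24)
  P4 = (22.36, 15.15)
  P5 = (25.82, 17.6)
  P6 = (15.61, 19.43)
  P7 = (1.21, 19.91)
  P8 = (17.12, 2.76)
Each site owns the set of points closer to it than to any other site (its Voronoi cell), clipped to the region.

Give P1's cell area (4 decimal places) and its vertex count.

1. box [0,28]×[0,24]: [(0, 0) (28, 0) (28, 24) (0, 24)]
2. ⊥bis P1·P0 via (17.415,12.55): [(7.4963, 0) (28, 0) (28, 24) (26.4644, 24)]  |A|=264.4724
3. ⊥bis P1·P2 via (23.74,14.91): [(19.5341, 15.2312) (7.4963, 0) (28, 0) (28, 14.5847)]  |A|=217.8847
4. ⊥bis P1·P3 via (23.74,10.605): [(16.9562, 11.9695) (7.4963, 0) (28, 0) (28, 9.7481)]  |A|=176.5378
5. ⊥bis P1·P4 via (22.785,11.56): [(20.3973, 11.2773) (15.9975, 10.7565) (7.4963, 0) (28, 0) (28, 9.7481)]  |A|=174.119
6. ⊥bis P1·P5 via (24.515,12.785): [(20.3973, 11.2773) (15.9975, 10.7565) (7.4963, 0) (28, 0) (28, 9.7481)]  |A|=174.119
7. ⊥bis P1·P6 via (19.41,13.7): [(20.3973, 11.2773) (15.9975, 10.7565) (7.4963, 0) (28, 0) (28, 9.7481)]  |A|=174.119
8. ⊥bis P1·P7 via (12.21,13.94): [(20.3973, 11.2773) (15.9975, 10.7565) (7.4963, 0) (28, 0) (28, 9.7481)]  |A|=174.119
9. ⊥bis P1·P8 via (20.165,5.365): [(20.3973, 11.2773) (15.9975, 10.7565) (15.7839, 10.4861) (24.7548, 0) (28, 0) (28, 9.7481)]  |A|=83.6315
10. canonical 6-gon: [(20.3973, 11.2773) (15.9975, 10.7565) (15.7839, 10.4861) (24.7548, 0) (28, 0) (28, 9.7481)]
11. shoelace: 83.6315

Area of P1's cell: 83.6315 (6 vertices)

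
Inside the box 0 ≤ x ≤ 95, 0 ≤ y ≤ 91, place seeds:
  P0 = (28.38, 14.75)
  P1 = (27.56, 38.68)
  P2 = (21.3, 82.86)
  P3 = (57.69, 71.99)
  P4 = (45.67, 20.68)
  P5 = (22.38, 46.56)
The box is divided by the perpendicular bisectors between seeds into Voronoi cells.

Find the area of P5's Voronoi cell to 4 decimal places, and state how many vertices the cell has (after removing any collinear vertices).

1. box [0,95]×[0,91]: [(0, 0) (95, 0) (95, 91) (0, 91)]
2. ⊥bis P5·P0 via (25.38,30.655): [(0, 25.8678) (95, 43.7867) (95, 91) (0, 91)]  |A|=5336.4091
3. ⊥bis P5·P1 via (24.97,42.62): [(0, 26.2057) (95, 88.6549) (95, 91) (0, 91)]  |A|=3189.1187
4. ⊥bis P5·P2 via (21.84,64.71): [(0, 64.0602) (0, 26.2057) (60.3155, 65.8547)]  |A|=1141.6065
5. ⊥bis P5·P3 via (40.035,59.275): [(35.8212, 65.126) (0, 64.0602) (0, 26.2057) (43.3352, 54.6926)]  |A|=1011.0891
6. ⊥bis P5·P4 via (34.025,33.62): [(35.8212, 65.126) (0, 64.0602) (0, 26.2057) (43.3352, 54.6926)]  |A|=1011.0891
7. canonical 4-gon: [(35.8212, 65.126) (0, 64.0602) (0, 26.2057) (43.3352, 54.6926)]
8. shoelace: 1011.0891

Area of P5's cell: 1011.0891 (4 vertices)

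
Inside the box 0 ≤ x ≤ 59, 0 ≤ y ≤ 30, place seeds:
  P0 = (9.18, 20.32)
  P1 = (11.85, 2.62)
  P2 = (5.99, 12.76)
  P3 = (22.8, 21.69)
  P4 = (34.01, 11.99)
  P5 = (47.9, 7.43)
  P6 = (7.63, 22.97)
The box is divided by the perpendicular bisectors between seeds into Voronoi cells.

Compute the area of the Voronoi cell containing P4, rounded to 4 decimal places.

1. box [0,59]×[0,30]: [(0, 0) (59, 0) (59, 30) (0, 30)]
2. ⊥bis P4·P0 via (21.595,16.155): [(16.1753, 0) (59, 0) (59, 30) (26.2397, 30)]  |A|=1133.7744
3. ⊥bis P4·P1 via (22.93,7.305): [(20.5301, 12.9808) (26.0188, 0) (59, 0) (59, 30) (26.2397, 30)]  |A|=1069.8864
4. ⊥bis P4·P2 via (20,12.375): [(20.5301, 12.9808) (26.0188, 0) (59, 0) (59, 30) (26.2397, 30)]  |A|=1069.8864
5. ⊥bis P4·P3 via (28.405,16.84): [(22.0189, 9.4598) (26.0188, 0) (59, 0) (59, 30) (39.7923, 30)]  |A|=907.9788
6. ⊥bis P4·P5 via (40.955,9.71): [(22.0189, 9.4598) (26.0188, 0) (37.7673, 0) (47.6161, 30) (39.7923, 30)]  |A|=418.729
7. ⊥bis P4·P6 via (20.82,17.48): [(22.0189, 9.4598) (26.0188, 0) (37.7673, 0) (47.6161, 30) (39.7923, 30)]  |A|=418.729
8. canonical 5-gon: [(22.0189, 9.4598) (26.0188, 0) (37.7673, 0) (47.6161, 30) (39.7923, 30)]
9. shoelace: 418.729

Area of P4's cell: 418.7290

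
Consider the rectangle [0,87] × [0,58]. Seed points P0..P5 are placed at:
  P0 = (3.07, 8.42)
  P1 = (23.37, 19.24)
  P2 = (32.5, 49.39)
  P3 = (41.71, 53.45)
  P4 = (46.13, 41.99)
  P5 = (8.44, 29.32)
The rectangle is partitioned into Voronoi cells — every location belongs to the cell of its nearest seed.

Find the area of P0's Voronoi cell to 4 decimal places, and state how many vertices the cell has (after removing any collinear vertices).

1. box [0,87]×[0,58]: [(0, 0) (87, 0) (87, 58) (0, 58)]
2. ⊥bis P0·P1 via (13.22,13.83): [(0, 38.6328) (0, 0) (20.5915, 0)]  |A|=397.7526
3. ⊥bis P0·P2 via (17.785,28.905): [(0, 38.6328) (0, 0) (20.5915, 0)]  |A|=397.7526
4. ⊥bis P0·P3 via (22.39,30.935): [(0, 38.6328) (0, 0) (20.5915, 0)]  |A|=397.7526
5. ⊥bis P0·P4 via (24.6,25.205): [(0, 38.6328) (0, 0) (20.5915, 0)]  |A|=397.7526
6. ⊥bis P0·P5 via (5.755,18.87): [(11.2919, 17.4474) (0, 20.3487) (0, 0) (20.5915, 0)]  |A|=294.5212
7. canonical 4-gon: [(11.2919, 17.4474) (0, 20.3487) (0, 0) (20.5915, 0)]
8. shoelace: 294.5212

Area of P0's cell: 294.5212 (4 vertices)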